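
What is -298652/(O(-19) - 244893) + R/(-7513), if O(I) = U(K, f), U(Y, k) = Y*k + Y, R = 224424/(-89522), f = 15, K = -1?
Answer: 100460981526944/82360298950237 ≈ 1.2198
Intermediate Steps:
R = -112212/44761 (R = 224424*(-1/89522) = -112212/44761 ≈ -2.5069)
U(Y, k) = Y + Y*k
O(I) = -16 (O(I) = -(1 + 15) = -1*16 = -16)
-298652/(O(-19) - 244893) + R/(-7513) = -298652/(-16 - 244893) - 112212/44761/(-7513) = -298652/(-244909) - 112212/44761*(-1/7513) = -298652*(-1/244909) + 112212/336289393 = 298652/244909 + 112212/336289393 = 100460981526944/82360298950237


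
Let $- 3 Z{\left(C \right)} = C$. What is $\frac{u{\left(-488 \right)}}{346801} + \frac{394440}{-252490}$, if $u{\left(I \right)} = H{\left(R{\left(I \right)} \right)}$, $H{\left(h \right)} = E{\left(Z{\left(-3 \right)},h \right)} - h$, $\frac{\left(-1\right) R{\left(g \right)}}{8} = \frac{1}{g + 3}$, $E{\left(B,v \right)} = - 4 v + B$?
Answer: $- \frac{189554565901}{121338387079} \approx -1.5622$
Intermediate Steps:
$Z{\left(C \right)} = - \frac{C}{3}$
$E{\left(B,v \right)} = B - 4 v$
$R{\left(g \right)} = - \frac{8}{3 + g}$ ($R{\left(g \right)} = - \frac{8}{g + 3} = - \frac{8}{3 + g}$)
$H{\left(h \right)} = 1 - 5 h$ ($H{\left(h \right)} = \left(\left(- \frac{1}{3}\right) \left(-3\right) - 4 h\right) - h = \left(1 - 4 h\right) - h = 1 - 5 h$)
$u{\left(I \right)} = 1 + \frac{40}{3 + I}$ ($u{\left(I \right)} = 1 - 5 \left(- \frac{8}{3 + I}\right) = 1 + \frac{40}{3 + I}$)
$\frac{u{\left(-488 \right)}}{346801} + \frac{394440}{-252490} = \frac{\frac{1}{3 - 488} \left(43 - 488\right)}{346801} + \frac{394440}{-252490} = \frac{1}{-485} \left(-445\right) \frac{1}{346801} + 394440 \left(- \frac{1}{252490}\right) = \left(- \frac{1}{485}\right) \left(-445\right) \frac{1}{346801} - \frac{39444}{25249} = \frac{89}{97} \cdot \frac{1}{346801} - \frac{39444}{25249} = \frac{89}{33639697} - \frac{39444}{25249} = - \frac{189554565901}{121338387079}$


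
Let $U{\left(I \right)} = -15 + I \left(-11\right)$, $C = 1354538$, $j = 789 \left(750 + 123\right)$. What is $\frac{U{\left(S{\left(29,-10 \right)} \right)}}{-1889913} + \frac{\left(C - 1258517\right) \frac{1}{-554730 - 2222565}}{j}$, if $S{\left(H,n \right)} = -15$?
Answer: $- \frac{10634457072349}{133903308401221185} \approx -7.9419 \cdot 10^{-5}$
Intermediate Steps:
$j = 688797$ ($j = 789 \cdot 873 = 688797$)
$U{\left(I \right)} = -15 - 11 I$
$\frac{U{\left(S{\left(29,-10 \right)} \right)}}{-1889913} + \frac{\left(C - 1258517\right) \frac{1}{-554730 - 2222565}}{j} = \frac{-15 - -165}{-1889913} + \frac{\left(1354538 - 1258517\right) \frac{1}{-554730 - 2222565}}{688797} = \left(-15 + 165\right) \left(- \frac{1}{1889913}\right) + \frac{96021}{-2777295} \cdot \frac{1}{688797} = 150 \left(- \frac{1}{1889913}\right) + 96021 \left(- \frac{1}{2777295}\right) \frac{1}{688797} = - \frac{50}{629971} - \frac{10669}{212554718235} = - \frac{10634457072349}{133903308401221185}$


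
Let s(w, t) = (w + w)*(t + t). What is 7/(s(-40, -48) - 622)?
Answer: 7/7058 ≈ 0.00099178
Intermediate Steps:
s(w, t) = 4*t*w (s(w, t) = (2*w)*(2*t) = 4*t*w)
7/(s(-40, -48) - 622) = 7/(4*(-48)*(-40) - 622) = 7/(7680 - 622) = 7/7058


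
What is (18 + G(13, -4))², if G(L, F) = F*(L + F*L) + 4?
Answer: 31684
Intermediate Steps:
G(L, F) = 4 + F*(L + F*L)
(18 + G(13, -4))² = (18 + (4 - 4*13 + 13*(-4)²))² = (18 + (4 - 52 + 13*16))² = (18 + (4 - 52 + 208))² = (18 + 160)² = 178² = 31684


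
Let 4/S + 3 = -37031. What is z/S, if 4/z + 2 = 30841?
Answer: -37034/30839 ≈ -1.2009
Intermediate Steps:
S = -2/18517 (S = 4/(-3 - 37031) = 4/(-37034) = 4*(-1/37034) = -2/18517 ≈ -0.00010801)
z = 4/30839 (z = 4/(-2 + 30841) = 4/30839 ≈ 0.00012971)
z/S = 4/(30839*(-2/18517)) = (4/30839)*(-18517/2) = -37034/30839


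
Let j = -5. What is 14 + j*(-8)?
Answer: 54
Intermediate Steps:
14 + j*(-8) = 14 - 5*(-8) = 14 + 40 = 54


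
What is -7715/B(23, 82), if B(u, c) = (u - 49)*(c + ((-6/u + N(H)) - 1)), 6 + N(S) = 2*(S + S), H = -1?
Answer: 177445/42302 ≈ 4.1947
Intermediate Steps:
N(S) = -6 + 4*S (N(S) = -6 + 2*(S + S) = -6 + 2*(2*S) = -6 + 4*S)
B(u, c) = (-49 + u)*(-11 + c - 6/u) (B(u, c) = (u - 49)*(c + ((-6/u + (-6 + 4*(-1))) - 1)) = (-49 + u)*(c + ((-6/u + (-6 - 4)) - 1)) = (-49 + u)*(c + ((-6/u - 10) - 1)) = (-49 + u)*(c + ((-10 - 6/u) - 1)) = (-49 + u)*(c + (-11 - 6/u)) = (-49 + u)*(-11 + c - 6/u))
-7715/B(23, 82) = -7715/(533 - 49*82 - 11*23 + 294/23 + 82*23) = -7715/(533 - 4018 - 253 + 294*(1/23) + 1886) = -7715/(533 - 4018 - 253 + 294/23 + 1886) = -7715/(-42302/23) = -7715*(-23/42302) = 177445/42302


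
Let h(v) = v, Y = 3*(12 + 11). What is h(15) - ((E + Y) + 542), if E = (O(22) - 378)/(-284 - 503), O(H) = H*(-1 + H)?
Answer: -468968/787 ≈ -595.89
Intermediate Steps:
Y = 69 (Y = 3*23 = 69)
E = -84/787 (E = (22*(-1 + 22) - 378)/(-284 - 503) = (22*21 - 378)/(-787) = (462 - 378)*(-1/787) = 84*(-1/787) = -84/787 ≈ -0.10673)
h(15) - ((E + Y) + 542) = 15 - ((-84/787 + 69) + 542) = 15 - (54219/787 + 542) = 15 - 1*480773/787 = 15 - 480773/787 = -468968/787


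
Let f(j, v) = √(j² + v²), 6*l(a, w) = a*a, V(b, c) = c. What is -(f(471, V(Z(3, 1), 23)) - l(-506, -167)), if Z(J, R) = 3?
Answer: 128018/3 - √222370 ≈ 42201.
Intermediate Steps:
l(a, w) = a²/6 (l(a, w) = (a*a)/6 = a²/6)
-(f(471, V(Z(3, 1), 23)) - l(-506, -167)) = -(√(471² + 23²) - (-506)²/6) = -(√(221841 + 529) - 256036/6) = -(√222370 - 1*128018/3) = -(√222370 - 128018/3) = -(-128018/3 + √222370) = 128018/3 - √222370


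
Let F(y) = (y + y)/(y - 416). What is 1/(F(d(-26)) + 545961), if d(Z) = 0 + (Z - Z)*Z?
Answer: 1/545961 ≈ 1.8316e-6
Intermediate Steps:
d(Z) = 0 (d(Z) = 0 + 0*Z = 0 + 0 = 0)
F(y) = 2*y/(-416 + y) (F(y) = (2*y)/(-416 + y) = 2*y/(-416 + y))
1/(F(d(-26)) + 545961) = 1/(2*0/(-416 + 0) + 545961) = 1/(2*0/(-416) + 545961) = 1/(2*0*(-1/416) + 545961) = 1/(0 + 545961) = 1/545961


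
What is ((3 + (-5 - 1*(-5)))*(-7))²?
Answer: 441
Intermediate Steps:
((3 + (-5 - 1*(-5)))*(-7))² = ((3 + (-5 + 5))*(-7))² = ((3 + 0)*(-7))² = (3*(-7))² = (-21)² = 441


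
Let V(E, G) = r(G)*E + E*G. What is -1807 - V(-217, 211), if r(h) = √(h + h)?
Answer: 43980 + 217*√422 ≈ 48438.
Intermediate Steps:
r(h) = √2*√h (r(h) = √(2*h) = √2*√h)
V(E, G) = E*G + E*√2*√G (V(E, G) = (√2*√G)*E + E*G = E*√2*√G + E*G = E*G + E*√2*√G)
-1807 - V(-217, 211) = -1807 - (-217)*(211 + √2*√211) = -1807 - (-217)*(211 + √422) = -1807 - (-45787 - 217*√422) = -1807 + (45787 + 217*√422) = 43980 + 217*√422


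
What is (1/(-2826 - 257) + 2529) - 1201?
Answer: 4094223/3083 ≈ 1328.0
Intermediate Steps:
(1/(-2826 - 257) + 2529) - 1201 = (1/(-3083) + 2529) - 1201 = (-1/3083 + 2529) - 1201 = 7796906/3083 - 1201 = 4094223/3083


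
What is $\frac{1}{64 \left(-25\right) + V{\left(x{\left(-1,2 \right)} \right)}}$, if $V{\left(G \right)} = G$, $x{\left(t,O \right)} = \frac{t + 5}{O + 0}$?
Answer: $- \frac{1}{1598} \approx -0.00062578$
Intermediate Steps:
$x{\left(t,O \right)} = \frac{5 + t}{O}$
$\frac{1}{64 \left(-25\right) + V{\left(x{\left(-1,2 \right)} \right)}} = \frac{1}{64 \left(-25\right) + \frac{5 - 1}{2}} = \frac{1}{-1600 + \frac{1}{2} \cdot 4} = \frac{1}{-1600 + 2} = \frac{1}{-1598} = - \frac{1}{1598}$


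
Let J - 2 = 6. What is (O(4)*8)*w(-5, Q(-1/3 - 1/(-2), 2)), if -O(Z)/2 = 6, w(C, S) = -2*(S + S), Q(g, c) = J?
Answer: 3072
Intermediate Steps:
J = 8 (J = 2 + 6 = 8)
Q(g, c) = 8
w(C, S) = -4*S
O(Z) = -12 (O(Z) = -2*6 = -12)
(O(4)*8)*w(-5, Q(-1/3 - 1/(-2), 2)) = (-12*8)*(-4*8) = -96*(-32) = 3072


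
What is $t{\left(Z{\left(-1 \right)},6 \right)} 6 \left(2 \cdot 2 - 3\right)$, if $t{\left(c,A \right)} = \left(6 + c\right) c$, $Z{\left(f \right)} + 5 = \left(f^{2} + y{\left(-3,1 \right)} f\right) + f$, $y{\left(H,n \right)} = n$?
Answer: $0$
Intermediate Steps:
$Z{\left(f \right)} = -5 + f^{2} + 2 f$ ($Z{\left(f \right)} = -5 + \left(\left(f^{2} + 1 f\right) + f\right) = -5 + \left(\left(f^{2} + f\right) + f\right) = -5 + \left(\left(f + f^{2}\right) + f\right) = -5 + \left(f^{2} + 2 f\right) = -5 + f^{2} + 2 f$)
$t{\left(c,A \right)} = c \left(6 + c\right)$
$t{\left(Z{\left(-1 \right)},6 \right)} 6 \left(2 \cdot 2 - 3\right) = \left(-5 + \left(-1\right)^{2} + 2 \left(-1\right)\right) \left(6 + \left(-5 + \left(-1\right)^{2} + 2 \left(-1\right)\right)\right) 6 \left(2 \cdot 2 - 3\right) = \left(-5 + 1 - 2\right) \left(6 - 6\right) 6 \left(4 + \left(-5 + 2\right)\right) = - 6 \left(6 - 6\right) 6 \left(4 - 3\right) = \left(-6\right) 0 \cdot 6 \cdot 1 = 0 \cdot 6 \cdot 1 = 0 \cdot 1 = 0$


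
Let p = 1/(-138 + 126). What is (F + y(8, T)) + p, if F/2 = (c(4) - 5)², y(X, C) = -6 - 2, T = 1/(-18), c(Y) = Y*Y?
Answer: 2807/12 ≈ 233.92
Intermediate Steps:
c(Y) = Y²
T = -1/18 ≈ -0.055556
y(X, C) = -8
F = 242 (F = 2*(4² - 5)² = 2*(16 - 5)² = 2*11² = 2*121 = 242)
p = -1/12 (p = 1/(-12) = -1/12 ≈ -0.083333)
(F + y(8, T)) + p = (242 - 8) - 1/12 = 234 - 1/12 = 2807/12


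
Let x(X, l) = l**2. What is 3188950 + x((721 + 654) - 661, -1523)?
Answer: 5508479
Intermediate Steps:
3188950 + x((721 + 654) - 661, -1523) = 3188950 + (-1523)**2 = 3188950 + 2319529 = 5508479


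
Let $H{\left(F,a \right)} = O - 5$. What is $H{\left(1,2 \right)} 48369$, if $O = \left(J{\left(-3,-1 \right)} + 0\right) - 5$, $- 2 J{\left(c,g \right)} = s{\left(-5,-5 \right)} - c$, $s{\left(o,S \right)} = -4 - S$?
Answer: $-580428$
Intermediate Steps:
$J{\left(c,g \right)} = - \frac{1}{2} + \frac{c}{2}$ ($J{\left(c,g \right)} = - \frac{\left(-4 - -5\right) - c}{2} = - \frac{\left(-4 + 5\right) - c}{2} = - \frac{1 - c}{2} = - \frac{1}{2} + \frac{c}{2}$)
$O = -7$ ($O = \left(\left(- \frac{1}{2} + \frac{1}{2} \left(-3\right)\right) + 0\right) - 5 = \left(\left(- \frac{1}{2} - \frac{3}{2}\right) + 0\right) - 5 = \left(-2 + 0\right) - 5 = -2 - 5 = -7$)
$H{\left(F,a \right)} = -12$ ($H{\left(F,a \right)} = -7 - 5 = -12$)
$H{\left(1,2 \right)} 48369 = \left(-12\right) 48369 = -580428$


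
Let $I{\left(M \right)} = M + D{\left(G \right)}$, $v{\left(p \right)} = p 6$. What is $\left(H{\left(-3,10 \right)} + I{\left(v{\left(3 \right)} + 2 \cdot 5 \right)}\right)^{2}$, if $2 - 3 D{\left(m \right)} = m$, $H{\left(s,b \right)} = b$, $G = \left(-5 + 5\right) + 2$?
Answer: $1444$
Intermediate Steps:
$G = 2$ ($G = 0 + 2 = 2$)
$v{\left(p \right)} = 6 p$
$D{\left(m \right)} = \frac{2}{3} - \frac{m}{3}$
$I{\left(M \right)} = M$ ($I{\left(M \right)} = M + \left(\frac{2}{3} - \frac{2}{3}\right) = M + 0 = M$)
$\left(H{\left(-3,10 \right)} + I{\left(v{\left(3 \right)} + 2 \cdot 5 \right)}\right)^{2} = \left(10 + \left(6 \cdot 3 + 2 \cdot 5\right)\right)^{2} = \left(10 + \left(18 + 10\right)\right)^{2} = \left(10 + 28\right)^{2} = 38^{2} = 1444$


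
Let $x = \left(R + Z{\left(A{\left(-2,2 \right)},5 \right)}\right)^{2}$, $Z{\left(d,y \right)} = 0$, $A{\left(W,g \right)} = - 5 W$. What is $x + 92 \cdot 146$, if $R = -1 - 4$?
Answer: $13457$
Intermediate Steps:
$R = -5$ ($R = -1 - 4 = -5$)
$x = 25$ ($x = \left(-5 + 0\right)^{2} = \left(-5\right)^{2} = 25$)
$x + 92 \cdot 146 = 25 + 92 \cdot 146 = 25 + 13432 = 13457$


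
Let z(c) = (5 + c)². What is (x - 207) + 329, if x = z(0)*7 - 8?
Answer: 289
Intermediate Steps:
x = 167 (x = (5 + 0)²*7 - 8 = 5²*7 - 8 = 25*7 - 8 = 175 - 8 = 167)
(x - 207) + 329 = (167 - 207) + 329 = -40 + 329 = 289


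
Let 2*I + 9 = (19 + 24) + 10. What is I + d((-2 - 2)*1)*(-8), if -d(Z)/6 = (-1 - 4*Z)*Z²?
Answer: 11542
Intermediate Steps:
I = 22 (I = -9/2 + ((19 + 24) + 10)/2 = -9/2 + (43 + 10)/2 = -9/2 + (½)*53 = -9/2 + 53/2 = 22)
d(Z) = -6*Z²*(-1 - 4*Z) (d(Z) = -6*(-1 - 4*Z)*Z² = -6*Z²*(-1 - 4*Z))
I + d((-2 - 2)*1)*(-8) = 22 + (((-2 - 2)*1)²*(6 + 24*((-2 - 2)*1)))*(-8) = 22 + ((-4*1)²*(6 + 24*(-4*1)))*(-8) = 22 + ((-4)²*(6 + 24*(-4)))*(-8) = 22 + (16*(6 - 96))*(-8) = 22 + (16*(-90))*(-8) = 22 - 1440*(-8) = 22 + 11520 = 11542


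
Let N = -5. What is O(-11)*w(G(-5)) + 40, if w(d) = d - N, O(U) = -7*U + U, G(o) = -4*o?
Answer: 1690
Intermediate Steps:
O(U) = -6*U
w(d) = 5 + d (w(d) = d - 1*(-5) = d + 5 = 5 + d)
O(-11)*w(G(-5)) + 40 = (-6*(-11))*(5 - 4*(-5)) + 40 = 66*(5 + 20) + 40 = 66*25 + 40 = 1650 + 40 = 1690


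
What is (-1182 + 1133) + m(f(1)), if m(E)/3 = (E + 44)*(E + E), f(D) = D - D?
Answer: -49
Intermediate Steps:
f(D) = 0
m(E) = 6*E*(44 + E) (m(E) = 3*((E + 44)*(E + E)) = 3*((44 + E)*(2*E)) = 3*(2*E*(44 + E)) = 6*E*(44 + E))
(-1182 + 1133) + m(f(1)) = (-1182 + 1133) + 6*0*(44 + 0) = -49 + 6*0*44 = -49 + 0 = -49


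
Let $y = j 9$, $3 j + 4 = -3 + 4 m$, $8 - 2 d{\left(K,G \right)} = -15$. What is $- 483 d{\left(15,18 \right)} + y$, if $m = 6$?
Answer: $- \frac{11007}{2} \approx -5503.5$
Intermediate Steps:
$d{\left(K,G \right)} = \frac{23}{2}$ ($d{\left(K,G \right)} = 4 - - \frac{15}{2} = 4 + \frac{15}{2} = \frac{23}{2}$)
$j = \frac{17}{3}$ ($j = - \frac{4}{3} + \frac{-3 + 4 \cdot 6}{3} = - \frac{4}{3} + \frac{-3 + 24}{3} = - \frac{4}{3} + \frac{1}{3} \cdot 21 = - \frac{4}{3} + 7 = \frac{17}{3} \approx 5.6667$)
$y = 51$ ($y = \frac{17}{3} \cdot 9 = 51$)
$- 483 d{\left(15,18 \right)} + y = \left(-483\right) \frac{23}{2} + 51 = - \frac{11109}{2} + 51 = - \frac{11007}{2}$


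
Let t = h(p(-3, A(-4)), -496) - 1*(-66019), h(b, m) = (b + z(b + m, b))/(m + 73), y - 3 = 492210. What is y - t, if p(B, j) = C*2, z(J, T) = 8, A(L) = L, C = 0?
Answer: 180280070/423 ≈ 4.2619e+5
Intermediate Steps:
y = 492213 (y = 3 + 492210 = 492213)
p(B, j) = 0 (p(B, j) = 0*2 = 0)
h(b, m) = (8 + b)/(73 + m) (h(b, m) = (b + 8)/(m + 73) = (8 + b)/(73 + m))
t = 27926029/423 (t = (8 + 0)/(73 - 496) - 1*(-66019) = 8/(-423) + 66019 = -1/423*8 + 66019 = -8/423 + 66019 = 27926029/423 ≈ 66019.)
y - t = 492213 - 1*27926029/423 = 492213 - 27926029/423 = 180280070/423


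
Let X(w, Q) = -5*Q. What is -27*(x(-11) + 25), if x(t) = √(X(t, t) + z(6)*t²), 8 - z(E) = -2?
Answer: -675 - 27*√1265 ≈ -1635.3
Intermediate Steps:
z(E) = 10 (z(E) = 8 - 1*(-2) = 8 + 2 = 10)
x(t) = √(-5*t + 10*t²)
-27*(x(-11) + 25) = -27*(√5*√(-11*(-1 + 2*(-11))) + 25) = -27*(√5*√(-11*(-1 - 22)) + 25) = -27*(√5*√(-11*(-23)) + 25) = -27*(√5*√253 + 25) = -27*(√1265 + 25) = -27*(25 + √1265) = -675 - 27*√1265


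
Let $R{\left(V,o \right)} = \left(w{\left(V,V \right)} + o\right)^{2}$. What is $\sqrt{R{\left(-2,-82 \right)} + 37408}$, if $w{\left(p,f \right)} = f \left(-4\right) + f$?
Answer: $4 \sqrt{2699} \approx 207.81$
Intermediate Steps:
$w{\left(p,f \right)} = - 3 f$ ($w{\left(p,f \right)} = - 4 f + f = - 3 f$)
$R{\left(V,o \right)} = \left(o - 3 V\right)^{2}$ ($R{\left(V,o \right)} = \left(- 3 V + o\right)^{2} = \left(o - 3 V\right)^{2}$)
$\sqrt{R{\left(-2,-82 \right)} + 37408} = \sqrt{\left(\left(-1\right) \left(-82\right) + 3 \left(-2\right)\right)^{2} + 37408} = \sqrt{\left(82 - 6\right)^{2} + 37408} = \sqrt{76^{2} + 37408} = \sqrt{5776 + 37408} = \sqrt{43184} = 4 \sqrt{2699}$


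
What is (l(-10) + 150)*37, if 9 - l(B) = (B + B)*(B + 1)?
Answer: -777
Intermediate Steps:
l(B) = 9 - 2*B*(1 + B) (l(B) = 9 - (B + B)*(B + 1) = 9 - 2*B*(1 + B))
(l(-10) + 150)*37 = ((9 - 2*(-10) - 2*(-10)**2) + 150)*37 = ((9 + 20 - 2*100) + 150)*37 = ((9 + 20 - 200) + 150)*37 = (-171 + 150)*37 = -21*37 = -777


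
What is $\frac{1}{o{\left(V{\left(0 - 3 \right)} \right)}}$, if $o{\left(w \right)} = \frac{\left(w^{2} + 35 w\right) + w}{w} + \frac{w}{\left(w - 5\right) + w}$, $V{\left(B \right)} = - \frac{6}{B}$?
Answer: $\frac{1}{36} \approx 0.027778$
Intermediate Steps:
$o{\left(w \right)} = \frac{w}{-5 + 2 w} + \frac{w^{2} + 36 w}{w}$ ($o{\left(w \right)} = \frac{w^{2} + 36 w}{w} + \frac{w}{\left(-5 + w\right) + w} = \frac{w^{2} + 36 w}{w} + \frac{w}{-5 + 2 w} = \frac{w}{-5 + 2 w} + \frac{w^{2} + 36 w}{w}$)
$\frac{1}{o{\left(V{\left(0 - 3 \right)} \right)}} = \frac{1}{2 \frac{1}{-5 + 2 \left(- \frac{6}{0 - 3}\right)} \left(-90 + \left(- \frac{6}{0 - 3}\right)^{2} + 34 \left(- \frac{6}{0 - 3}\right)\right)} = \frac{1}{2 \frac{1}{-5 + 2 \left(- \frac{6}{-3}\right)} \left(-90 + \left(- \frac{6}{-3}\right)^{2} + 34 \left(- \frac{6}{-3}\right)\right)} = \frac{1}{2 \frac{1}{-5 + 2 \left(\left(-6\right) \left(- \frac{1}{3}\right)\right)} \left(-90 + \left(\left(-6\right) \left(- \frac{1}{3}\right)\right)^{2} + 34 \left(\left(-6\right) \left(- \frac{1}{3}\right)\right)\right)} = \frac{1}{2 \frac{1}{-5 + 2 \cdot 2} \left(-90 + 2^{2} + 34 \cdot 2\right)} = \frac{1}{2 \frac{1}{-5 + 4} \left(-90 + 4 + 68\right)} = \frac{1}{2 \frac{1}{-1} \left(-18\right)} = \frac{1}{2 \left(-1\right) \left(-18\right)} = \frac{1}{36}$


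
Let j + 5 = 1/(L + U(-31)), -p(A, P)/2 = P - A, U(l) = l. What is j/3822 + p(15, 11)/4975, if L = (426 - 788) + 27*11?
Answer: 41717/140414400 ≈ 0.00029710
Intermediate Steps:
L = -65 (L = -362 + 297 = -65)
p(A, P) = -2*P + 2*A (p(A, P) = -2*(P - A) = -2*P + 2*A)
j = -481/96 (j = -5 + 1/(-65 - 31) = -5 + 1/(-96) = -5 - 1/96 = -481/96 ≈ -5.0104)
j/3822 + p(15, 11)/4975 = -481/96/3822 + (-2*11 + 2*15)/4975 = -481/96*1/3822 + (-22 + 30)*(1/4975) = -37/28224 + 8*(1/4975) = -37/28224 + 8/4975 = 41717/140414400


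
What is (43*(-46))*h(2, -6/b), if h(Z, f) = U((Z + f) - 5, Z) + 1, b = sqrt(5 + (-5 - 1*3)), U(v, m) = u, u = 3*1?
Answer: -7912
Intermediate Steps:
u = 3
U(v, m) = 3
b = I*sqrt(3) (b = sqrt(5 + (-5 - 3)) = sqrt(5 - 8) = sqrt(-3) = I*sqrt(3) ≈ 1.732*I)
h(Z, f) = 4 (h(Z, f) = 3 + 1 = 4)
(43*(-46))*h(2, -6/b) = (43*(-46))*4 = -1978*4 = -7912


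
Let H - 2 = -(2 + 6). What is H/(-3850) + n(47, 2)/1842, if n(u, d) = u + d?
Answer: 99851/3545850 ≈ 0.028160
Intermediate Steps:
n(u, d) = d + u
H = -6 (H = 2 - (2 + 6) = 2 - 1*8 = 2 - 8 = -6)
H/(-3850) + n(47, 2)/1842 = -6/(-3850) + (2 + 47)/1842 = -6*(-1/3850) + 49*(1/1842) = 3/1925 + 49/1842 = 99851/3545850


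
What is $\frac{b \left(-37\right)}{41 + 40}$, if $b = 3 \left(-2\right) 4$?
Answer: $\frac{296}{27} \approx 10.963$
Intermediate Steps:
$b = -24$ ($b = \left(-6\right) 4 = -24$)
$\frac{b \left(-37\right)}{41 + 40} = \frac{\left(-24\right) \left(-37\right)}{41 + 40} = \frac{888}{81} = 888 \cdot \frac{1}{81} = \frac{296}{27}$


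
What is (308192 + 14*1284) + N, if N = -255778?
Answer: 70390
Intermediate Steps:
(308192 + 14*1284) + N = (308192 + 14*1284) - 255778 = (308192 + 17976) - 255778 = 326168 - 255778 = 70390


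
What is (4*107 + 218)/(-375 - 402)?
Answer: -646/777 ≈ -0.83140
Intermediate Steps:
(4*107 + 218)/(-375 - 402) = (428 + 218)/(-777) = 646*(-1/777) = -646/777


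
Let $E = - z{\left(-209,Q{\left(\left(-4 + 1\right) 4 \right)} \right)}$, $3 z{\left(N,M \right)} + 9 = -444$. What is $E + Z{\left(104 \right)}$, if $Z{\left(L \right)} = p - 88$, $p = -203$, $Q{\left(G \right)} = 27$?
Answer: $-140$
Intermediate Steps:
$z{\left(N,M \right)} = -151$ ($z{\left(N,M \right)} = -3 + \frac{1}{3} \left(-444\right) = -3 - 148 = -151$)
$E = 151$ ($E = \left(-1\right) \left(-151\right) = 151$)
$Z{\left(L \right)} = -291$ ($Z{\left(L \right)} = -203 - 88 = -291$)
$E + Z{\left(104 \right)} = 151 - 291 = -140$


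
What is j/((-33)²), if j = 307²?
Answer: 94249/1089 ≈ 86.546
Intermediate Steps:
j = 94249
j/((-33)²) = 94249/((-33)²) = 94249/1089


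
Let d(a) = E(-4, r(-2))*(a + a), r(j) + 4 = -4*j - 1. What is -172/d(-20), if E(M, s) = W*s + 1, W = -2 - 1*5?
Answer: -43/200 ≈ -0.21500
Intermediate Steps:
W = -7 (W = -2 - 5 = -7)
r(j) = -5 - 4*j (r(j) = -4 + (-4*j - 1) = -4 + (-1 - 4*j) = -5 - 4*j)
E(M, s) = 1 - 7*s (E(M, s) = -7*s + 1 = 1 - 7*s)
d(a) = -40*a (d(a) = (1 - 7*(-5 - 4*(-2)))*(a + a) = (1 - 7*(-5 + 8))*(2*a) = (1 - 7*3)*(2*a) = (1 - 21)*(2*a) = -40*a)
-172/d(-20) = -172/((-40*(-20))) = -172/800 = -172*1/800 = -43/200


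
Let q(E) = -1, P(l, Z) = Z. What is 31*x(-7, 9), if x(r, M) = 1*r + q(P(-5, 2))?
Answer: -248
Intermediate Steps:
x(r, M) = -1 + r (x(r, M) = 1*r - 1 = r - 1 = -1 + r)
31*x(-7, 9) = 31*(-1 - 7) = 31*(-8) = -248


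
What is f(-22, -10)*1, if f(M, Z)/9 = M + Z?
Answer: -288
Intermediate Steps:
f(M, Z) = 9*M + 9*Z (f(M, Z) = 9*(M + Z) = 9*M + 9*Z)
f(-22, -10)*1 = (9*(-22) + 9*(-10))*1 = (-198 - 90)*1 = -288*1 = -288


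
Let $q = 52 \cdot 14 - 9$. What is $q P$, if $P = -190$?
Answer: $-136610$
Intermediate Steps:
$q = 719$ ($q = 728 - 9 = 719$)
$q P = 719 \left(-190\right) = -136610$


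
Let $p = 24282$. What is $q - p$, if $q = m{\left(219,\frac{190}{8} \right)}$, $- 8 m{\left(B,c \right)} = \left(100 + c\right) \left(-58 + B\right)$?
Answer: $- \frac{856719}{32} \approx -26772.0$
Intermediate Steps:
$m{\left(B,c \right)} = - \frac{\left(-58 + B\right) \left(100 + c\right)}{8}$ ($m{\left(B,c \right)} = - \frac{\left(100 + c\right) \left(-58 + B\right)}{8} = - \frac{\left(-58 + B\right) \left(100 + c\right)}{8}$)
$q = - \frac{79695}{32}$ ($q = 725 - \frac{5475}{2} + \frac{29 \cdot \frac{190}{8}}{4} - \frac{219 \cdot \frac{190}{8}}{8} = 725 - \frac{5475}{2} + \frac{29 \cdot 190 \cdot \frac{1}{8}}{4} - \frac{219 \cdot 190 \cdot \frac{1}{8}}{8} = 725 - \frac{5475}{2} + \frac{29}{4} \cdot \frac{95}{4} - \frac{219}{8} \cdot \frac{95}{4} = 725 - \frac{5475}{2} + \frac{2755}{16} - \frac{20805}{32} = - \frac{79695}{32} \approx -2490.5$)
$q - p = - \frac{79695}{32} - 24282 = - \frac{856719}{32}$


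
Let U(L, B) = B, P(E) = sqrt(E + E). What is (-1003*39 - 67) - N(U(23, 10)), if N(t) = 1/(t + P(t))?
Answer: -313473/8 + sqrt(5)/40 ≈ -39184.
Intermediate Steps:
P(E) = sqrt(2)*sqrt(E) (P(E) = sqrt(2*E) = sqrt(2)*sqrt(E))
N(t) = 1/(t + sqrt(2)*sqrt(t))
(-1003*39 - 67) - N(U(23, 10)) = (-1003*39 - 67) - 1/(10 + sqrt(2)*sqrt(10)) = (-39117 - 67) - 1/(10 + 2*sqrt(5)) = -39184 - 1/(10 + 2*sqrt(5))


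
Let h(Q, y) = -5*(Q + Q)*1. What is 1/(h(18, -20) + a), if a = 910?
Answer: 1/730 ≈ 0.0013699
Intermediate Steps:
h(Q, y) = -10*Q (h(Q, y) = -10*Q*1 = -10*Q)
1/(h(18, -20) + a) = 1/(-10*18 + 910) = 1/(-180 + 910) = 1/730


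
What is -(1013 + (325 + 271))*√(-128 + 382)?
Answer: -1609*√254 ≈ -25643.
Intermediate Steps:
-(1013 + (325 + 271))*√(-128 + 382) = -(1013 + 596)*√254 = -1609*√254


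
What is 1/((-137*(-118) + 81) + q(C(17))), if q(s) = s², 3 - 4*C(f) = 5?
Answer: 4/64989 ≈ 6.1549e-5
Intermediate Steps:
C(f) = -½ (C(f) = ¾ - ¼*5 = ¾ - 5/4 = -½)
1/((-137*(-118) + 81) + q(C(17))) = 1/((-137*(-118) + 81) + (-½)²) = 1/((16166 + 81) + ¼) = 1/(16247 + ¼) = 1/(64989/4) = 4/64989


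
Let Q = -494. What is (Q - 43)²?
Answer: 288369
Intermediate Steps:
(Q - 43)² = (-494 - 43)² = (-537)² = 288369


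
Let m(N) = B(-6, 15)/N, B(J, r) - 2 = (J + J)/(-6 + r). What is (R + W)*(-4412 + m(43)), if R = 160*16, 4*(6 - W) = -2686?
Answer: -1842610175/129 ≈ -1.4284e+7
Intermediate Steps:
W = 1355/2 (W = 6 - ¼*(-2686) = 6 + 1343/2 = 1355/2 ≈ 677.50)
B(J, r) = 2 + 2*J/(-6 + r) (B(J, r) = 2 + (J + J)/(-6 + r) = 2 + (2*J)/(-6 + r) = 2 + 2*J/(-6 + r))
R = 2560
m(N) = 2/(3*N) (m(N) = (2*(-6 - 6 + 15)/(-6 + 15))/N = (2*3/9)/N = (2*(⅑)*3)/N = 2/(3*N))
(R + W)*(-4412 + m(43)) = (2560 + 1355/2)*(-4412 + (⅔)/43) = 6475*(-4412 + (⅔)*(1/43))/2 = 6475*(-4412 + 2/129)/2 = (6475/2)*(-569146/129) = -1842610175/129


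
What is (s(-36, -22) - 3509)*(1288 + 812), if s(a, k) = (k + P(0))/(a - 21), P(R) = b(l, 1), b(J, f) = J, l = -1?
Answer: -139993000/19 ≈ -7.3681e+6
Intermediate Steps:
P(R) = -1
s(a, k) = (-1 + k)/(-21 + a) (s(a, k) = (k - 1)/(a - 21) = (-1 + k)/(-21 + a))
(s(-36, -22) - 3509)*(1288 + 812) = ((-1 - 22)/(-21 - 36) - 3509)*(1288 + 812) = (-23/(-57) - 3509)*2100 = (-1/57*(-23) - 3509)*2100 = (23/57 - 3509)*2100 = -199990/57*2100 = -139993000/19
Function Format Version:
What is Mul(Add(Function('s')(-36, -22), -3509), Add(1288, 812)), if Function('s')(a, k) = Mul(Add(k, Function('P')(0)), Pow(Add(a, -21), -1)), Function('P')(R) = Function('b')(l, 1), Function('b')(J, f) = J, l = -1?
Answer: Rational(-139993000, 19) ≈ -7.3681e+6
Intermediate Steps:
Function('P')(R) = -1
Function('s')(a, k) = Mul(Pow(Add(-21, a), -1), Add(-1, k)) (Function('s')(a, k) = Mul(Add(k, -1), Pow(Add(a, -21), -1)) = Mul(Add(-1, k), Pow(Add(-21, a), -1)) = Mul(Pow(Add(-21, a), -1), Add(-1, k)))
Mul(Add(Function('s')(-36, -22), -3509), Add(1288, 812)) = Mul(Add(Mul(Pow(Add(-21, -36), -1), Add(-1, -22)), -3509), Add(1288, 812)) = Mul(Add(Mul(Pow(-57, -1), -23), -3509), 2100) = Mul(Add(Mul(Rational(-1, 57), -23), -3509), 2100) = Mul(Add(Rational(23, 57), -3509), 2100) = Mul(Rational(-199990, 57), 2100) = Rational(-139993000, 19)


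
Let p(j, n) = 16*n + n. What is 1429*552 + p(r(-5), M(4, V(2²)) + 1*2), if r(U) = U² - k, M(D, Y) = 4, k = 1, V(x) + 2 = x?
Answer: 788910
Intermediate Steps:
V(x) = -2 + x
r(U) = -1 + U² (r(U) = U² - 1*1 = U² - 1 = -1 + U²)
p(j, n) = 17*n
1429*552 + p(r(-5), M(4, V(2²)) + 1*2) = 1429*552 + 17*(4 + 1*2) = 788808 + 17*(4 + 2) = 788808 + 17*6 = 788808 + 102 = 788910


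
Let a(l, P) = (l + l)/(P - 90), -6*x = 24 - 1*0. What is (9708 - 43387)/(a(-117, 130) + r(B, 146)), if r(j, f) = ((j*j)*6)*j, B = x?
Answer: 673580/7797 ≈ 86.390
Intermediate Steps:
x = -4 (x = -(24 - 1*0)/6 = -(24 + 0)/6 = -⅙*24 = -4)
a(l, P) = 2*l/(-90 + P) (a(l, P) = (2*l)/(-90 + P) = 2*l/(-90 + P))
B = -4
r(j, f) = 6*j³ (r(j, f) = (j²*6)*j = (6*j²)*j = 6*j³)
(9708 - 43387)/(a(-117, 130) + r(B, 146)) = (9708 - 43387)/(2*(-117)/(-90 + 130) + 6*(-4)³) = -33679/(2*(-117)/40 + 6*(-64)) = -33679/(2*(-117)*(1/40) - 384) = -33679/(-117/20 - 384) = -33679/(-7797/20) = -33679*(-20/7797) = 673580/7797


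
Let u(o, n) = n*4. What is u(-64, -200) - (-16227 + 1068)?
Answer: 14359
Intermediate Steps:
u(o, n) = 4*n
u(-64, -200) - (-16227 + 1068) = 4*(-200) - (-16227 + 1068) = -800 - 1*(-15159) = -800 + 15159 = 14359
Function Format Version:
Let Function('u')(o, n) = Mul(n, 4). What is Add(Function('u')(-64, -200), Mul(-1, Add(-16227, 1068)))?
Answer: 14359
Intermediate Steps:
Function('u')(o, n) = Mul(4, n)
Add(Function('u')(-64, -200), Mul(-1, Add(-16227, 1068))) = Add(Mul(4, -200), Mul(-1, Add(-16227, 1068))) = Add(-800, Mul(-1, -15159)) = Add(-800, 15159) = 14359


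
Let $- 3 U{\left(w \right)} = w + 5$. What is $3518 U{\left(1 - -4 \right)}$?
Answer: $- \frac{35180}{3} \approx -11727.0$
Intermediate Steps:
$U{\left(w \right)} = - \frac{5}{3} - \frac{w}{3}$ ($U{\left(w \right)} = - \frac{w + 5}{3} = - \frac{5 + w}{3} = - \frac{5}{3} - \frac{w}{3}$)
$3518 U{\left(1 - -4 \right)} = 3518 \left(- \frac{5}{3} - \frac{1 - -4}{3}\right) = 3518 \left(- \frac{5}{3} - \frac{1 + 4}{3}\right) = 3518 \left(- \frac{5}{3} - \frac{5}{3}\right) = 3518 \left(- \frac{10}{3}\right) = - \frac{35180}{3}$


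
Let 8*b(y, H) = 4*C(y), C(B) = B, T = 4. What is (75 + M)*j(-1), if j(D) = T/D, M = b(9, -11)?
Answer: -318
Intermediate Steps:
b(y, H) = y/2 (b(y, H) = (4*y)/8 = y/2)
M = 9/2 (M = (½)*9 = 9/2 ≈ 4.5000)
j(D) = 4/D
(75 + M)*j(-1) = (75 + 9/2)*(4/(-1)) = 159*(4*(-1))/2 = (159/2)*(-4) = -318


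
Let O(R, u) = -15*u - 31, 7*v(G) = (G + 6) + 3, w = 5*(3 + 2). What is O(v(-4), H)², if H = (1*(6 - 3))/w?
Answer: 26896/25 ≈ 1075.8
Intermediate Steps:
w = 25 (w = 5*5 = 25)
v(G) = 9/7 + G/7 (v(G) = ((G + 6) + 3)/7 = ((6 + G) + 3)/7 = (9 + G)/7 = 9/7 + G/7)
H = 3/25 (H = (1*(6 - 3))/25 = (1*3)*(1/25) = 3*(1/25) = 3/25 ≈ 0.12000)
O(R, u) = -31 - 15*u
O(v(-4), H)² = (-31 - 15*3/25)² = (-31 - 9/5)² = (-164/5)² = 26896/25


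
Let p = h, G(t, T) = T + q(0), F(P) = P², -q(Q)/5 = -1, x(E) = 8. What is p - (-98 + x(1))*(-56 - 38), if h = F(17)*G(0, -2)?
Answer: -7593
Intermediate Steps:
q(Q) = 5 (q(Q) = -5*(-1) = 5)
G(t, T) = 5 + T (G(t, T) = T + 5 = 5 + T)
h = 867 (h = 17²*(5 - 2) = 289*3 = 867)
p = 867
p - (-98 + x(1))*(-56 - 38) = 867 - (-98 + 8)*(-56 - 38) = 867 - (-90)*(-94) = 867 - 1*8460 = 867 - 8460 = -7593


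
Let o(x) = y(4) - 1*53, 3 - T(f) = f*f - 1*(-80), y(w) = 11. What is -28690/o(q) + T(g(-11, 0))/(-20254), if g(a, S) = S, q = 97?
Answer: 290545247/425334 ≈ 683.10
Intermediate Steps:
T(f) = -77 - f² (T(f) = 3 - (f*f - 1*(-80)) = 3 - (f² + 80) = 3 - (80 + f²) = 3 + (-80 - f²) = -77 - f²)
o(x) = -42 (o(x) = 11 - 1*53 = 11 - 53 = -42)
-28690/o(q) + T(g(-11, 0))/(-20254) = -28690/(-42) + (-77 - 1*0²)/(-20254) = -28690*(-1/42) + (-77 - 1*0)*(-1/20254) = 14345/21 + (-77 + 0)*(-1/20254) = 14345/21 - 77*(-1/20254) = 14345/21 + 77/20254 = 290545247/425334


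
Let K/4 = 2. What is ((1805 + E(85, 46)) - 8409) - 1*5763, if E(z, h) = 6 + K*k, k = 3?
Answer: -12337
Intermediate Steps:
K = 8 (K = 4*2 = 8)
E(z, h) = 30 (E(z, h) = 6 + 8*3 = 6 + 24 = 30)
((1805 + E(85, 46)) - 8409) - 1*5763 = ((1805 + 30) - 8409) - 1*5763 = (1835 - 8409) - 5763 = -6574 - 5763 = -12337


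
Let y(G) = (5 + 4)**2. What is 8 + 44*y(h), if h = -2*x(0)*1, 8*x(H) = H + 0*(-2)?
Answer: 3572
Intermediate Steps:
x(H) = H/8 (x(H) = (H + 0*(-2))/8 = (H + 0)/8 = H/8)
h = 0 (h = -0/4*1 = -2*0*1 = 0*1 = 0)
y(G) = 81 (y(G) = 9**2 = 81)
8 + 44*y(h) = 8 + 44*81 = 8 + 3564 = 3572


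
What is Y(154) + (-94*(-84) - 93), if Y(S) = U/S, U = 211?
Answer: 1201873/154 ≈ 7804.4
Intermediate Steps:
Y(S) = 211/S
Y(154) + (-94*(-84) - 93) = 211/154 + (-94*(-84) - 93) = 211*(1/154) + (7896 - 93) = 211/154 + 7803 = 1201873/154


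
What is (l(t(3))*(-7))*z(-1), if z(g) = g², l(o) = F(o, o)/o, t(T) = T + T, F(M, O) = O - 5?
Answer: -7/6 ≈ -1.1667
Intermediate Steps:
F(M, O) = -5 + O
t(T) = 2*T
l(o) = (-5 + o)/o
(l(t(3))*(-7))*z(-1) = (((-5 + 2*3)/((2*3)))*(-7))*(-1)² = (((-5 + 6)/6)*(-7))*1 = (((⅙)*1)*(-7))*1 = ((⅙)*(-7))*1 = -7/6*1 = -7/6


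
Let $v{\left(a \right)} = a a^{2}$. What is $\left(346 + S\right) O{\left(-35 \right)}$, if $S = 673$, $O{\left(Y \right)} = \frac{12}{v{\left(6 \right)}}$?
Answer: $\frac{1019}{18} \approx 56.611$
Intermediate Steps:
$v{\left(a \right)} = a^{3}$
$O{\left(Y \right)} = \frac{1}{18}$ ($O{\left(Y \right)} = \frac{12}{6^{3}} = \frac{12}{216} = 12 \cdot \frac{1}{216} = \frac{1}{18}$)
$\left(346 + S\right) O{\left(-35 \right)} = \left(346 + 673\right) \frac{1}{18} = 1019 \cdot \frac{1}{18} = \frac{1019}{18}$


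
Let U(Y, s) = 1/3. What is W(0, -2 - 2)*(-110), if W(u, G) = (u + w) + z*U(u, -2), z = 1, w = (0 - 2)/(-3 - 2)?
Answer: -242/3 ≈ -80.667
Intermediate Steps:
w = ⅖ (w = -2/(-5) = -2*(-⅕) = ⅖ ≈ 0.40000)
U(Y, s) = ⅓
W(u, G) = 11/15 + u (W(u, G) = (u + ⅖) + 1*(⅓) = (⅖ + u) + ⅓ = 11/15 + u)
W(0, -2 - 2)*(-110) = (11/15 + 0)*(-110) = (11/15)*(-110) = -242/3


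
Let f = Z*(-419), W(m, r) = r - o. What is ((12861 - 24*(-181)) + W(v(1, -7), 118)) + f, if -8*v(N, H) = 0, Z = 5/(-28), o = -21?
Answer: 487727/28 ≈ 17419.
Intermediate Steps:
Z = -5/28 (Z = 5*(-1/28) = -5/28 ≈ -0.17857)
v(N, H) = 0 (v(N, H) = -⅛*0 = 0)
W(m, r) = 21 + r (W(m, r) = r - 1*(-21) = r + 21 = 21 + r)
f = 2095/28 (f = -5/28*(-419) = 2095/28 ≈ 74.821)
((12861 - 24*(-181)) + W(v(1, -7), 118)) + f = ((12861 - 24*(-181)) + (21 + 118)) + 2095/28 = ((12861 - 1*(-4344)) + 139) + 2095/28 = ((12861 + 4344) + 139) + 2095/28 = (17205 + 139) + 2095/28 = 17344 + 2095/28 = 487727/28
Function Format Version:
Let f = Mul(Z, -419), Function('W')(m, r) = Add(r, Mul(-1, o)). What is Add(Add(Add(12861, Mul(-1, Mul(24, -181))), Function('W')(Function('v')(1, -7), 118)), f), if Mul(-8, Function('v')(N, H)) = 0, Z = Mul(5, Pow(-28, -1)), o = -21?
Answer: Rational(487727, 28) ≈ 17419.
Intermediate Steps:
Z = Rational(-5, 28) (Z = Mul(5, Rational(-1, 28)) = Rational(-5, 28) ≈ -0.17857)
Function('v')(N, H) = 0 (Function('v')(N, H) = Mul(Rational(-1, 8), 0) = 0)
Function('W')(m, r) = Add(21, r) (Function('W')(m, r) = Add(r, Mul(-1, -21)) = Add(r, 21) = Add(21, r))
f = Rational(2095, 28) (f = Mul(Rational(-5, 28), -419) = Rational(2095, 28) ≈ 74.821)
Add(Add(Add(12861, Mul(-1, Mul(24, -181))), Function('W')(Function('v')(1, -7), 118)), f) = Add(Add(Add(12861, Mul(-1, Mul(24, -181))), Add(21, 118)), Rational(2095, 28)) = Add(Add(Add(12861, Mul(-1, -4344)), 139), Rational(2095, 28)) = Add(Add(Add(12861, 4344), 139), Rational(2095, 28)) = Add(Add(17205, 139), Rational(2095, 28)) = Add(17344, Rational(2095, 28)) = Rational(487727, 28)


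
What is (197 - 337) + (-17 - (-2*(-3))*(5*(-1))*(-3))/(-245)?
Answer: -34193/245 ≈ -139.56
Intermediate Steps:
(197 - 337) + (-17 - (-2*(-3))*(5*(-1))*(-3))/(-245) = -140 + (-17 - 6*(-5*(-3)))*(-1/245) = -140 + (-17 - 6*15)*(-1/245) = -140 + (-17 - 1*90)*(-1/245) = -140 + (-17 - 90)*(-1/245) = -140 - 107*(-1/245) = -140 + 107/245 = -34193/245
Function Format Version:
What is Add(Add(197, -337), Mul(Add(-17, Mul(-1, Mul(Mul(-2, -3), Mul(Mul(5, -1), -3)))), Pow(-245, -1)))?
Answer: Rational(-34193, 245) ≈ -139.56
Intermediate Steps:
Add(Add(197, -337), Mul(Add(-17, Mul(-1, Mul(Mul(-2, -3), Mul(Mul(5, -1), -3)))), Pow(-245, -1))) = Add(-140, Mul(Add(-17, Mul(-1, Mul(6, Mul(-5, -3)))), Rational(-1, 245))) = Add(-140, Mul(Add(-17, Mul(-1, Mul(6, 15))), Rational(-1, 245))) = Add(-140, Mul(Add(-17, Mul(-1, 90)), Rational(-1, 245))) = Add(-140, Mul(Add(-17, -90), Rational(-1, 245))) = Add(-140, Mul(-107, Rational(-1, 245))) = Add(-140, Rational(107, 245)) = Rational(-34193, 245)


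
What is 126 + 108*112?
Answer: 12222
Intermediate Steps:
126 + 108*112 = 126 + 12096 = 12222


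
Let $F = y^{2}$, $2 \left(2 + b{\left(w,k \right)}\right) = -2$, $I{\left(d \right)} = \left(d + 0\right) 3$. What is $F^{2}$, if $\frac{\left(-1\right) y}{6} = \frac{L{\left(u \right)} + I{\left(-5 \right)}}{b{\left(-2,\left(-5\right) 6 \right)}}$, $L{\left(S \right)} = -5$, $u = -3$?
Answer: $2560000$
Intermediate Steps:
$I{\left(d \right)} = 3 d$ ($I{\left(d \right)} = d 3 = 3 d$)
$b{\left(w,k \right)} = -3$ ($b{\left(w,k \right)} = -2 + \frac{1}{2} \left(-2\right) = -2 - 1 = -3$)
$y = -40$ ($y = - 6 \frac{-5 + 3 \left(-5\right)}{-3} = - 6 \left(-5 - 15\right) \left(- \frac{1}{3}\right) = - 6 \left(\left(-20\right) \left(- \frac{1}{3}\right)\right) = \left(-6\right) \frac{20}{3} = -40$)
$F = 1600$ ($F = \left(-40\right)^{2} = 1600$)
$F^{2} = 1600^{2} = 2560000$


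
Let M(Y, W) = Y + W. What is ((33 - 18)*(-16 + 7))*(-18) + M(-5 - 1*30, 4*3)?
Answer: 2407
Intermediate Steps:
M(Y, W) = W + Y
((33 - 18)*(-16 + 7))*(-18) + M(-5 - 1*30, 4*3) = ((33 - 18)*(-16 + 7))*(-18) + (4*3 + (-5 - 1*30)) = (15*(-9))*(-18) + (12 + (-5 - 30)) = -135*(-18) + (12 - 35) = 2430 - 23 = 2407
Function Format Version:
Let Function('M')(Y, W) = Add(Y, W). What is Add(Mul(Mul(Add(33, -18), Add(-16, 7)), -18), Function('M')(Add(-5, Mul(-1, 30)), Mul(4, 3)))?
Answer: 2407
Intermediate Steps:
Function('M')(Y, W) = Add(W, Y)
Add(Mul(Mul(Add(33, -18), Add(-16, 7)), -18), Function('M')(Add(-5, Mul(-1, 30)), Mul(4, 3))) = Add(Mul(Mul(Add(33, -18), Add(-16, 7)), -18), Add(Mul(4, 3), Add(-5, Mul(-1, 30)))) = Add(Mul(Mul(15, -9), -18), Add(12, Add(-5, -30))) = Add(Mul(-135, -18), Add(12, -35)) = Add(2430, -23) = 2407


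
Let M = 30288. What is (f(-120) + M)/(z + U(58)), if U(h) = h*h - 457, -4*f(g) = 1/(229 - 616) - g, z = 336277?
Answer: 46839385/525056832 ≈ 0.089208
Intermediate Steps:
f(g) = 1/1548 + g/4 (f(g) = -(1/(229 - 616) - g)/4 = -(1/(-387) - g)/4 = -(-1/387 - g)/4 = 1/1548 + g/4)
U(h) = -457 + h**2 (U(h) = h**2 - 457 = -457 + h**2)
(f(-120) + M)/(z + U(58)) = ((1/1548 + (1/4)*(-120)) + 30288)/(336277 + (-457 + 58**2)) = ((1/1548 - 30) + 30288)/(336277 + (-457 + 3364)) = (-46439/1548 + 30288)/(336277 + 2907) = (46839385/1548)/339184 = (46839385/1548)*(1/339184) = 46839385/525056832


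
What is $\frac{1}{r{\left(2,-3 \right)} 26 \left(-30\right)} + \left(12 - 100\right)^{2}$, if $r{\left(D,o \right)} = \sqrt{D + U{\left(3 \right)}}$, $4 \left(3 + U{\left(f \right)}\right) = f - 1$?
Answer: $7744 + \frac{i \sqrt{2}}{780} \approx 7744.0 + 0.0018131 i$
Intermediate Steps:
$U{\left(f \right)} = - \frac{13}{4} + \frac{f}{4}$ ($U{\left(f \right)} = -3 + \frac{f - 1}{4} = -3 + \frac{-1 + f}{4} = -3 + \left(- \frac{1}{4} + \frac{f}{4}\right) = - \frac{13}{4} + \frac{f}{4}$)
$r{\left(D,o \right)} = \sqrt{- \frac{5}{2} + D}$ ($r{\left(D,o \right)} = \sqrt{D + \left(- \frac{13}{4} + \frac{1}{4} \cdot 3\right)} = \sqrt{D + \left(- \frac{13}{4} + \frac{3}{4}\right)} = \sqrt{D - \frac{5}{2}} = \sqrt{- \frac{5}{2} + D}$)
$\frac{1}{r{\left(2,-3 \right)} 26 \left(-30\right)} + \left(12 - 100\right)^{2} = \frac{1}{\frac{\sqrt{-10 + 4 \cdot 2}}{2} \cdot 26 \left(-30\right)} + \left(12 - 100\right)^{2} = \frac{1}{\frac{\sqrt{-10 + 8}}{2} \cdot 26 \left(-30\right)} + \left(-88\right)^{2} = \frac{1}{\frac{\sqrt{-2}}{2} \cdot 26 \left(-30\right)} + 7744 = \frac{1}{\frac{i \sqrt{2}}{2} \cdot 26 \left(-30\right)} + 7744 = \frac{1}{13 i \sqrt{2} \left(-30\right)} + 7744 = \frac{1}{\left(-390\right) i \sqrt{2}} + 7744 = \frac{i \sqrt{2}}{780} + 7744 = 7744 + \frac{i \sqrt{2}}{780}$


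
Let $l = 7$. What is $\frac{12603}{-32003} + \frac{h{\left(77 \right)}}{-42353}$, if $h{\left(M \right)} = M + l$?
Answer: $- \frac{536463111}{1355423059} \approx -0.39579$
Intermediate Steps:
$h{\left(M \right)} = 7 + M$ ($h{\left(M \right)} = M + 7 = 7 + M$)
$\frac{12603}{-32003} + \frac{h{\left(77 \right)}}{-42353} = \frac{12603}{-32003} + \frac{7 + 77}{-42353} = 12603 \left(- \frac{1}{32003}\right) + 84 \left(- \frac{1}{42353}\right) = - \frac{12603}{32003} - \frac{84}{42353} = - \frac{536463111}{1355423059}$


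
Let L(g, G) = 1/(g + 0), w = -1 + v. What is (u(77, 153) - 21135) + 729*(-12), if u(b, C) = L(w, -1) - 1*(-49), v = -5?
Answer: -179005/6 ≈ -29834.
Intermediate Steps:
w = -6 (w = -1 - 5 = -6)
L(g, G) = 1/g
u(b, C) = 293/6 (u(b, C) = 1/(-6) - 1*(-49) = -1/6 + 49 = 293/6)
(u(77, 153) - 21135) + 729*(-12) = (293/6 - 21135) + 729*(-12) = -126517/6 - 8748 = -179005/6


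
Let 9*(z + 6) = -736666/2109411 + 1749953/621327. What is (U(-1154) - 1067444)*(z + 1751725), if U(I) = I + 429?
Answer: -7357108586204542216571024/3931902025191 ≈ -1.8711e+12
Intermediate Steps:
z = -22513525607179/3931902025191 (z = -6 + (-736666/2109411 + 1749953/621327)/9 = -6 + (1/9)*(1077886543967/436878002799) = -6 + 1077886543967/3931902025191 = -22513525607179/3931902025191 ≈ -5.7259)
U(I) = 429 + I
(U(-1154) - 1067444)*(z + 1751725) = ((429 - 1154) - 1067444)*(-22513525607179/3931902025191 + 1751725) = (-725 - 1067444)*(6887588561552097296/3931902025191) = -1068169*6887588561552097296/3931902025191 = -7357108586204542216571024/3931902025191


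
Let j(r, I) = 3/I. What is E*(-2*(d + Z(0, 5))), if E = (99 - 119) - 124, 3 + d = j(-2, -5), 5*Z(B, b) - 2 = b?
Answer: -3168/5 ≈ -633.60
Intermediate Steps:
Z(B, b) = 2/5 + b/5
d = -18/5 (d = -3 + 3/(-5) = -3 + 3*(-1/5) = -3 - 3/5 = -18/5 ≈ -3.6000)
E = -144 (E = -20 - 124 = -144)
E*(-2*(d + Z(0, 5))) = -(-288)*(-18/5 + (2/5 + (1/5)*5)) = -(-288)*(-18/5 + (2/5 + 1)) = -(-288)*(-18/5 + 7/5) = -(-288)*(-11)/5 = -144*22/5 = -3168/5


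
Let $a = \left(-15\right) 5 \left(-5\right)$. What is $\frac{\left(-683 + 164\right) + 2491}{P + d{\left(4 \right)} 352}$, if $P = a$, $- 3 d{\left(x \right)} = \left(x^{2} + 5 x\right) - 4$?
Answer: $- \frac{5916}{10139} \approx -0.58349$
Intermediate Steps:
$d{\left(x \right)} = \frac{4}{3} - \frac{5 x}{3} - \frac{x^{2}}{3}$ ($d{\left(x \right)} = - \frac{\left(x^{2} + 5 x\right) - 4}{3} = - \frac{-4 + x^{2} + 5 x}{3} = \frac{4}{3} - \frac{5 x}{3} - \frac{x^{2}}{3}$)
$a = 375$ ($a = \left(-75\right) \left(-5\right) = 375$)
$P = 375$
$\frac{\left(-683 + 164\right) + 2491}{P + d{\left(4 \right)} 352} = \frac{\left(-683 + 164\right) + 2491}{375 + \left(\frac{4}{3} - \frac{20}{3} - \frac{4^{2}}{3}\right) 352} = \frac{-519 + 2491}{375 + \left(\frac{4}{3} - \frac{20}{3} - \frac{16}{3}\right) 352} = \frac{1972}{375 + \left(\frac{4}{3} - \frac{20}{3} - \frac{16}{3}\right) 352} = \frac{1972}{375 - \frac{11264}{3}} = \frac{1972}{- \frac{10139}{3}} = 1972 \left(- \frac{3}{10139}\right) = - \frac{5916}{10139}$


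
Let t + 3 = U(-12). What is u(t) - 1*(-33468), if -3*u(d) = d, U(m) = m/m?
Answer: 100406/3 ≈ 33469.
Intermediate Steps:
U(m) = 1
t = -2 (t = -3 + 1 = -2)
u(d) = -d/3
u(t) - 1*(-33468) = -1/3*(-2) - 1*(-33468) = 2/3 + 33468 = 100406/3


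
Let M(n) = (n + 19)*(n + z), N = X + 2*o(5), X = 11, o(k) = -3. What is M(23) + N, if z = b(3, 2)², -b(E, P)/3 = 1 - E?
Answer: 2483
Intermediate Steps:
b(E, P) = -3 + 3*E (b(E, P) = -3*(1 - E) = -3 + 3*E)
N = 5 (N = 11 + 2*(-3) = 11 - 6 = 5)
z = 36 (z = (-3 + 3*3)² = (-3 + 9)² = 6² = 36)
M(n) = (19 + n)*(36 + n) (M(n) = (n + 19)*(n + 36) = (19 + n)*(36 + n))
M(23) + N = (684 + 23² + 55*23) + 5 = (684 + 529 + 1265) + 5 = 2478 + 5 = 2483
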